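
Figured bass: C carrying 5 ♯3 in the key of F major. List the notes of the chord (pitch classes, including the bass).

C, E#, G

A third above C in this key is E, raised to E# by the sharp.
A fifth above C in this key is G.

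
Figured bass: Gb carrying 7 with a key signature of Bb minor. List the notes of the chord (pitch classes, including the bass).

The written figures 7 are shorthand for 7/5/3: the 5/3 are implied.
A third above Gb in this key is Bb.
A fifth above Gb in this key is Db.
A seventh above Gb in this key is F.
Together with the bass Gb, this spells Gb major seventh in root position.

Gb, Bb, Db, F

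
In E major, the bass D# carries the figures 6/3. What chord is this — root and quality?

B major

The figures 6/3 indicate a triad in first inversion.
In first inversion the root lies a sixth above the bass: a sixth above D# in E major is B.
The chord tones are D#, F#, B, giving B major.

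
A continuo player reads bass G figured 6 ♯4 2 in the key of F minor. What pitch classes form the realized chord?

A second above G in this key is Ab.
A fourth above G in this key is C, raised to C# by the sharp.
A sixth above G in this key is Eb.

G, Ab, C#, Eb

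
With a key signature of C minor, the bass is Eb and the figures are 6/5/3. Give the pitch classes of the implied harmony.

A third above Eb in this key is G.
A fifth above Eb in this key is Bb.
A sixth above Eb in this key is C.
Together with the bass Eb, this spells C minor seventh in first inversion.

Eb, G, Bb, C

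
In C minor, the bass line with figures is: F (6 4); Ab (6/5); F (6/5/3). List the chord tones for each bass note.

F, Bb, D | Ab, C, Eb, F | F, Ab, C, D

F (6/4): F, Bb, D.
Ab (6/5/3): Ab, C, Eb, F.
F (6/5/3): F, Ab, C, D.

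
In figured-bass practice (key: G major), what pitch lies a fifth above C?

Counting 4 letter steps above C lands on G; in G major, that letter is G.

G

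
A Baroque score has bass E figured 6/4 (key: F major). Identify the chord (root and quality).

The figures 6/4 indicate a triad in second inversion.
In second inversion the root lies a fourth above the bass: a fourth above E in F major is A.
The chord tones are E, A, C, giving A minor.

A minor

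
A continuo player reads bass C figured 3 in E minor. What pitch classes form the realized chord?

C, E, G

The written figures 3 are shorthand for 5/3: the 5 is implied.
A third above C in this key is E.
A fifth above C in this key is G.
Together with the bass C, this spells C major in root position.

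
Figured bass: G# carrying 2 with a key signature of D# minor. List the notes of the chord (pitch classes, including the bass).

G#, A#, C#, E#

The written figures 2 are shorthand for 6/4/2: the 6/4 are implied.
A second above G# in this key is A#.
A fourth above G# in this key is C#.
A sixth above G# in this key is E#.
Together with the bass G#, this spells A# minor seventh in third inversion.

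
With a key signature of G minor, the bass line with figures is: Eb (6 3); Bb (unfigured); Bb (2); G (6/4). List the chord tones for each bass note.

Eb (6/3): Eb, G, C.
Bb (5/3): Bb, D, F.
Bb (6/4/2): Bb, C, Eb, G.
G (6/4): G, C, Eb.

Eb, G, C | Bb, D, F | Bb, C, Eb, G | G, C, Eb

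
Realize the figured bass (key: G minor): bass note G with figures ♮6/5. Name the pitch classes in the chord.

G, Bb, D, E

The written figures ♮6/5 are shorthand for 6/5/3: the 3 is implied.
A third above G in this key is Bb.
A fifth above G in this key is D.
A sixth above G in this key is Eb, made natural (E) by the ♮ figure.
Together with the bass G, this spells E half-diminished seventh in first inversion.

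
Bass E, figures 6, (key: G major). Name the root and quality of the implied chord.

The figures 6 indicate a triad in first inversion.
In first inversion the root lies a sixth above the bass: a sixth above E in G major is C.
The chord tones are E, G, C, giving C major.

C major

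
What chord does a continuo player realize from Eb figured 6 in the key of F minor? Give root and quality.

The figures 6 indicate a triad in first inversion.
In first inversion the root lies a sixth above the bass: a sixth above Eb in F minor is C.
The chord tones are Eb, G, C, giving C minor.

C minor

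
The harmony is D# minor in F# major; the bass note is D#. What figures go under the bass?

D# is the root of D# minor, so the chord is in root position.
A triad in root position is figured 5/3, conventionally abbreviated (no figures — root-position triad).

no figures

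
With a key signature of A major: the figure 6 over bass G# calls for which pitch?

Counting 5 letter steps above G# lands on E; in A major, that letter is E.

E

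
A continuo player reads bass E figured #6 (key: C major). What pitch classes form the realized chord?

The written figures #6 are shorthand for 6/3: the 3 is implied.
A third above E in this key is G.
A sixth above E in this key is C, raised to C# by the sharp.
Together with the bass E, this spells C# diminished in first inversion.

E, G, C#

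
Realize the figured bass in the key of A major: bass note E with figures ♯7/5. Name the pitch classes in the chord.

E, G#, B, D#

The written figures ♯7/5 are shorthand for 7/5/3: the 3 is implied.
A third above E in this key is G#.
A fifth above E in this key is B.
A seventh above E in this key is D, raised to D# by the sharp.
Together with the bass E, this spells E major seventh in root position.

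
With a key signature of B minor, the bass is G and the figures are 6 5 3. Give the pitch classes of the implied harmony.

A third above G in this key is B.
A fifth above G in this key is D.
A sixth above G in this key is E.
Together with the bass G, this spells E minor seventh in first inversion.

G, B, D, E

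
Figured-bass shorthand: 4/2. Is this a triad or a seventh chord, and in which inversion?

4/2 is shorthand for 6/4/2.
Intervals of 6/4/2 above the bass form a seventh chord; the bass is the seventh, so this is third inversion.

seventh chord, third inversion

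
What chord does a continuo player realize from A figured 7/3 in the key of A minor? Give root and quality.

A minor seventh

The figures 7/3 indicate a seventh chord in root position.
In root position the bass is the root, so the root is A.
The chord tones are A, C, E, G, giving A minor seventh.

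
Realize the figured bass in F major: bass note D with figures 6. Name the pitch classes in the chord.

D, F, Bb

The written figures 6 are shorthand for 6/3: the 3 is implied.
A third above D in this key is F.
A sixth above D in this key is Bb.
Together with the bass D, this spells Bb major in first inversion.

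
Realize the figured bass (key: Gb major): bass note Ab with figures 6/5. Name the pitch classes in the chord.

The written figures 6/5 are shorthand for 6/5/3: the 3 is implied.
A third above Ab in this key is Cb.
A fifth above Ab in this key is Eb.
A sixth above Ab in this key is F.
Together with the bass Ab, this spells F half-diminished seventh in first inversion.

Ab, Cb, Eb, F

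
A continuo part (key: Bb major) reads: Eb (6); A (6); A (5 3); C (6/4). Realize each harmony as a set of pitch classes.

Eb (6/3): Eb, G, C.
A (6/3): A, C, F.
A (5/3): A, C, Eb.
C (6/4): C, F, A.

Eb, G, C | A, C, F | A, C, Eb | C, F, A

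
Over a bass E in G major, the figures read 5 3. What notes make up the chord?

E, G, B

A third above E in this key is G.
A fifth above E in this key is B.
Together with the bass E, this spells E minor in root position.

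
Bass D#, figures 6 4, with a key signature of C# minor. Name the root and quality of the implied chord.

The figures 6 4 indicate a triad in second inversion.
In second inversion the root lies a fourth above the bass: a fourth above D# in C# minor is G#.
The chord tones are D#, G#, B, giving G# minor.

G# minor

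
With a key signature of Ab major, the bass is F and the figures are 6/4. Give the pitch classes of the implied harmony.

F, Bb, Db

A fourth above F in this key is Bb.
A sixth above F in this key is Db.
Together with the bass F, this spells Bb minor in second inversion.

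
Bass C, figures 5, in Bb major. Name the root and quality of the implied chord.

C minor

The figures 5 indicate a triad in root position.
In root position the bass is the root, so the root is C.
The chord tones are C, Eb, G, giving C minor.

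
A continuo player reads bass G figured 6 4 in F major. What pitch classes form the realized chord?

G, C, E

A fourth above G in this key is C.
A sixth above G in this key is E.
Together with the bass G, this spells C major in second inversion.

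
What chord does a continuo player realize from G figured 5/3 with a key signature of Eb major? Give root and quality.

The figures 5/3 indicate a triad in root position.
In root position the bass is the root, so the root is G.
The chord tones are G, Bb, D, giving G minor.

G minor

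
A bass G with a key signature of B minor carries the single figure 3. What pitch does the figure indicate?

Counting 2 letter steps above G lands on B; in B minor, that letter is B.

B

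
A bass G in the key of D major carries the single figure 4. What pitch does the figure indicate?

Counting 3 letter steps above G lands on C; in D major, that letter is C#.

C#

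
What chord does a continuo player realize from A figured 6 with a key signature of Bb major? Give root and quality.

The figures 6 indicate a triad in first inversion.
In first inversion the root lies a sixth above the bass: a sixth above A in Bb major is F.
The chord tones are A, C, F, giving F major.

F major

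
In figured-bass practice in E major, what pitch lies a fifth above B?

Counting 4 letter steps above B lands on F; in E major, that letter is F#.

F#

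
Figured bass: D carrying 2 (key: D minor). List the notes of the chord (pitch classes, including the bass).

The written figures 2 are shorthand for 6/4/2: the 6/4 are implied.
A second above D in this key is E.
A fourth above D in this key is G.
A sixth above D in this key is Bb.
Together with the bass D, this spells E half-diminished seventh in third inversion.

D, E, G, Bb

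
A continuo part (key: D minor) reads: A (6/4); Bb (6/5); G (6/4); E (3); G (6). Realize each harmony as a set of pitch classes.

A (6/4): A, D, F.
Bb (6/5/3): Bb, D, F, G.
G (6/4): G, C, E.
E (5/3): E, G, Bb.
G (6/3): G, Bb, E.

A, D, F | Bb, D, F, G | G, C, E | E, G, Bb | G, Bb, E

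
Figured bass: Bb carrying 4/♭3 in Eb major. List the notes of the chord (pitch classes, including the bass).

Bb, Db, Eb, G

The written figures 4/♭3 are shorthand for 6/4/3: the 6 is implied.
A third above Bb in this key is D, lowered to Db by the flat.
A fourth above Bb in this key is Eb.
A sixth above Bb in this key is G.
Together with the bass Bb, this spells Eb dominant seventh in second inversion.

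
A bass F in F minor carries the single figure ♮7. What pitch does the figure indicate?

E

Counting 6 letter steps above F lands on E; in F minor, that letter is Eb.
The ♮7 figure makes it natural, giving E.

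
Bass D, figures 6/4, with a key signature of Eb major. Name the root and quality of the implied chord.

G minor

The figures 6/4 indicate a triad in second inversion.
In second inversion the root lies a fourth above the bass: a fourth above D in Eb major is G.
The chord tones are D, G, Bb, giving G minor.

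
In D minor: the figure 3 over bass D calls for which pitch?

F

Counting 2 letter steps above D lands on F; in D minor, that letter is F.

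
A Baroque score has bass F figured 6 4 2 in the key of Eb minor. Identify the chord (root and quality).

Gb major seventh

The figures 6 4 2 indicate a seventh chord in third inversion.
In third inversion the root lies a second above the bass: a second above F in Eb minor is Gb.
The chord tones are F, Gb, Bb, Db, giving Gb major seventh.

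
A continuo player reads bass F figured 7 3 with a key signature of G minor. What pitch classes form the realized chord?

F, A, C, Eb

The written figures 7 3 are shorthand for 7/5/3: the 5 is implied.
A third above F in this key is A.
A fifth above F in this key is C.
A seventh above F in this key is Eb.
Together with the bass F, this spells F dominant seventh in root position.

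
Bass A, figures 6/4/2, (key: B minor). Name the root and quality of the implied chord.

The figures 6/4/2 indicate a seventh chord in third inversion.
In third inversion the root lies a second above the bass: a second above A in B minor is B.
The chord tones are A, B, D, F#, giving B minor seventh.

B minor seventh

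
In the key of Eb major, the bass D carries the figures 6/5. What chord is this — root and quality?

The figures 6/5 indicate a seventh chord in first inversion.
In first inversion the root lies a sixth above the bass: a sixth above D in Eb major is Bb.
The chord tones are D, F, Ab, Bb, giving Bb dominant seventh.

Bb dominant seventh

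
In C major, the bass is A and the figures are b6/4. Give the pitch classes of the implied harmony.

A, D, Fb

A fourth above A in this key is D.
A sixth above A in this key is F, lowered to Fb by the flat.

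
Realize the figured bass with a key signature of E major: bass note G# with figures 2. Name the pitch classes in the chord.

G#, A, C#, E

The written figures 2 are shorthand for 6/4/2: the 6/4 are implied.
A second above G# in this key is A.
A fourth above G# in this key is C#.
A sixth above G# in this key is E.
Together with the bass G#, this spells A major seventh in third inversion.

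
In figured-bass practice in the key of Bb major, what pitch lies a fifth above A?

Eb

Counting 4 letter steps above A lands on E; in Bb major, that letter is Eb.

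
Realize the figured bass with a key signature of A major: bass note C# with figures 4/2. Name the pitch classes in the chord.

C#, D, F#, A

The written figures 4/2 are shorthand for 6/4/2: the 6 is implied.
A second above C# in this key is D.
A fourth above C# in this key is F#.
A sixth above C# in this key is A.
Together with the bass C#, this spells D major seventh in third inversion.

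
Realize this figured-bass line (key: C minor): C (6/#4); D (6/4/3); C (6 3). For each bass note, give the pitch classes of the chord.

C, F#, Ab | D, F, G, Bb | C, Eb, Ab

C (6/#4): C, F#, Ab.
D (6/4/3): D, F, G, Bb.
C (6/3): C, Eb, Ab.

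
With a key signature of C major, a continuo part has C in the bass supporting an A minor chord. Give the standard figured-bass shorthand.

C is the third of A minor, so the chord is in first inversion.
A triad in first inversion is figured 6/3, conventionally abbreviated 6.

6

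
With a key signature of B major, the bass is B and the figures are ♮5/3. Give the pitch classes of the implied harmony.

A third above B in this key is D#.
A fifth above B in this key is F#, made natural (F) by the ♮ figure.

B, D#, F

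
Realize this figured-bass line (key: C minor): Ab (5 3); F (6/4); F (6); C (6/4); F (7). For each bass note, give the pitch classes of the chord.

Ab, C, Eb | F, Bb, D | F, Ab, D | C, F, Ab | F, Ab, C, Eb

Ab (5/3): Ab, C, Eb.
F (6/4): F, Bb, D.
F (6/3): F, Ab, D.
C (6/4): C, F, Ab.
F (7/5/3): F, Ab, C, Eb.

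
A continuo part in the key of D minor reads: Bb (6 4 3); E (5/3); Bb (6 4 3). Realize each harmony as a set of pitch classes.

Bb (6/4/3): Bb, D, E, G.
E (5/3): E, G, Bb.
Bb (6/4/3): Bb, D, E, G.

Bb, D, E, G | E, G, Bb | Bb, D, E, G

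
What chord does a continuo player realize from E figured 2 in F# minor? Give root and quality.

F# minor seventh

The figures 2 indicate a seventh chord in third inversion.
In third inversion the root lies a second above the bass: a second above E in F# minor is F#.
The chord tones are E, F#, A, C#, giving F# minor seventh.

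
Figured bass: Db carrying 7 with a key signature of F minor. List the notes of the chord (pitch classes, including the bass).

The written figures 7 are shorthand for 7/5/3: the 5/3 are implied.
A third above Db in this key is F.
A fifth above Db in this key is Ab.
A seventh above Db in this key is C.
Together with the bass Db, this spells Db major seventh in root position.

Db, F, Ab, C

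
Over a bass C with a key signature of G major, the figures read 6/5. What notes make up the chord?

C, E, G, A

The written figures 6/5 are shorthand for 6/5/3: the 3 is implied.
A third above C in this key is E.
A fifth above C in this key is G.
A sixth above C in this key is A.
Together with the bass C, this spells A minor seventh in first inversion.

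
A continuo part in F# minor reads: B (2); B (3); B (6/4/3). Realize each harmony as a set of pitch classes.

B (6/4/2): B, C#, E, G#.
B (5/3): B, D, F#.
B (6/4/3): B, D, E, G#.

B, C#, E, G# | B, D, F# | B, D, E, G#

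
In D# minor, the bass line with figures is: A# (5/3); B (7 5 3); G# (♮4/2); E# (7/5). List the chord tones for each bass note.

A#, C#, E# | B, D#, F#, A# | G#, A#, C, E# | E#, G#, B, D#

A# (5/3): A#, C#, E#.
B (7/5/3): B, D#, F#, A#.
G# (6/♮4/2): G#, A#, C, E#.
E# (7/5/3): E#, G#, B, D#.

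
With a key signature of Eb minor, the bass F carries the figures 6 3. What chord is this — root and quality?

Db major

The figures 6 3 indicate a triad in first inversion.
In first inversion the root lies a sixth above the bass: a sixth above F in Eb minor is Db.
The chord tones are F, Ab, Db, giving Db major.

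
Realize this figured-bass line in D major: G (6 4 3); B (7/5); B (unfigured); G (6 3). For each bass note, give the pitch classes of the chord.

G (6/4/3): G, B, C#, E.
B (7/5/3): B, D, F#, A.
B (5/3): B, D, F#.
G (6/3): G, B, E.

G, B, C#, E | B, D, F#, A | B, D, F# | G, B, E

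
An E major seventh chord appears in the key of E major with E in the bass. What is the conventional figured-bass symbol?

E is the root of E major seventh, so the chord is in root position.
A seventh chord in root position is figured 7/5/3, conventionally abbreviated 7.

7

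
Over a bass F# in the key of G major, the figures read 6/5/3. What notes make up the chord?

A third above F# in this key is A.
A fifth above F# in this key is C.
A sixth above F# in this key is D.
Together with the bass F#, this spells D dominant seventh in first inversion.

F#, A, C, D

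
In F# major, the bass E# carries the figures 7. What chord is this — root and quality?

The figures 7 indicate a seventh chord in root position.
In root position the bass is the root, so the root is E#.
The chord tones are E#, G#, B, D#, giving E# half-diminished seventh.

E# half-diminished seventh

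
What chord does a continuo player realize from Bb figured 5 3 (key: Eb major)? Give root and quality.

The figures 5 3 indicate a triad in root position.
In root position the bass is the root, so the root is Bb.
The chord tones are Bb, D, F, giving Bb major.

Bb major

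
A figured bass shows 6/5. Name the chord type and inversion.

seventh chord, first inversion

6/5 is shorthand for 6/5/3.
Intervals of 6/5/3 above the bass form a seventh chord; the bass is the third, so this is first inversion.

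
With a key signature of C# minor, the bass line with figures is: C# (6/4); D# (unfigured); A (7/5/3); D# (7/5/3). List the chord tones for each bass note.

C# (6/4): C#, F#, A.
D# (5/3): D#, F#, A.
A (7/5/3): A, C#, E, G#.
D# (7/5/3): D#, F#, A, C#.

C#, F#, A | D#, F#, A | A, C#, E, G# | D#, F#, A, C#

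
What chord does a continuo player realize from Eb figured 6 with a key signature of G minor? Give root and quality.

C minor

The figures 6 indicate a triad in first inversion.
In first inversion the root lies a sixth above the bass: a sixth above Eb in G minor is C.
The chord tones are Eb, G, C, giving C minor.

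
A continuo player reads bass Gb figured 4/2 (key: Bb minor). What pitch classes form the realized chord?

The written figures 4/2 are shorthand for 6/4/2: the 6 is implied.
A second above Gb in this key is Ab.
A fourth above Gb in this key is C.
A sixth above Gb in this key is Eb.
Together with the bass Gb, this spells Ab dominant seventh in third inversion.

Gb, Ab, C, Eb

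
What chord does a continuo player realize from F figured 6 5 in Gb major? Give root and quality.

The figures 6 5 indicate a seventh chord in first inversion.
In first inversion the root lies a sixth above the bass: a sixth above F in Gb major is Db.
The chord tones are F, Ab, Cb, Db, giving Db dominant seventh.

Db dominant seventh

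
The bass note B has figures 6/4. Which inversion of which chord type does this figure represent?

triad, second inversion

Intervals of 6/4 above the bass form a triad; the bass is the fifth, so this is second inversion.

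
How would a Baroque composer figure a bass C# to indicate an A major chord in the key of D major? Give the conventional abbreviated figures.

C# is the third of A major, so the chord is in first inversion.
A triad in first inversion is figured 6/3, conventionally abbreviated 6.

6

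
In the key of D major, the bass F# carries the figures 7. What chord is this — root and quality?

F# minor seventh

The figures 7 indicate a seventh chord in root position.
In root position the bass is the root, so the root is F#.
The chord tones are F#, A, C#, E, giving F# minor seventh.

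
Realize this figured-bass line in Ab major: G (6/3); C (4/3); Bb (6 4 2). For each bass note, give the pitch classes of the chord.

G (6/3): G, Bb, Eb.
C (6/4/3): C, Eb, F, Ab.
Bb (6/4/2): Bb, C, Eb, G.

G, Bb, Eb | C, Eb, F, Ab | Bb, C, Eb, G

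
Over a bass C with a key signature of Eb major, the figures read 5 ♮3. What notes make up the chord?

A third above C in this key is Eb, made natural (E) by the ♮ figure.
A fifth above C in this key is G.
Together with the bass C, this spells C major in root position.

C, E, G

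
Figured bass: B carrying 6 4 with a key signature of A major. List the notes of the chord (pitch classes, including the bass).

A fourth above B in this key is E.
A sixth above B in this key is G#.
Together with the bass B, this spells E major in second inversion.

B, E, G#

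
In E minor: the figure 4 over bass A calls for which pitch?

D

Counting 3 letter steps above A lands on D; in E minor, that letter is D.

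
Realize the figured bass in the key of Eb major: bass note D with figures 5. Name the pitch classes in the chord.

The written figures 5 are shorthand for 5/3: the 3 is implied.
A third above D in this key is F.
A fifth above D in this key is Ab.
Together with the bass D, this spells D diminished in root position.

D, F, Ab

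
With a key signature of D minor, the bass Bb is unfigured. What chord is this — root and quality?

Bb major

An unfigured bass indicates a triad in root position.
In root position the bass is the root, so the root is Bb.
The chord tones are Bb, D, F, giving Bb major.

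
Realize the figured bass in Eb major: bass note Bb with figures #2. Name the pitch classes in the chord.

Bb, C#, Eb, G

The written figures #2 are shorthand for 6/4/2: the 6/4 are implied.
A second above Bb in this key is C, raised to C# by the sharp.
A fourth above Bb in this key is Eb.
A sixth above Bb in this key is G.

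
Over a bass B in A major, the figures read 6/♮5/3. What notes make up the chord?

A third above B in this key is D.
A fifth above B in this key is F#, made natural (F) by the ♮ figure.
A sixth above B in this key is G#.
Together with the bass B, this spells G# diminished seventh in first inversion.

B, D, F, G#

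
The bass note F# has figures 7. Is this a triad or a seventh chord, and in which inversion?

7 is shorthand for 7/5/3.
Intervals of 7/5/3 above the bass form a seventh chord; the bass is the root, so this is root position.

seventh chord, root position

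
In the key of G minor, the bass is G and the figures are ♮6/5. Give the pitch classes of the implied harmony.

G, Bb, D, E

The written figures ♮6/5 are shorthand for 6/5/3: the 3 is implied.
A third above G in this key is Bb.
A fifth above G in this key is D.
A sixth above G in this key is Eb, made natural (E) by the ♮ figure.
Together with the bass G, this spells E half-diminished seventh in first inversion.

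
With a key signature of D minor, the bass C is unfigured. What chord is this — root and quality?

C major

An unfigured bass indicates a triad in root position.
In root position the bass is the root, so the root is C.
The chord tones are C, E, G, giving C major.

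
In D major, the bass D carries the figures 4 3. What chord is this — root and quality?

G major seventh

The figures 4 3 indicate a seventh chord in second inversion.
In second inversion the root lies a fourth above the bass: a fourth above D in D major is G.
The chord tones are D, F#, G, B, giving G major seventh.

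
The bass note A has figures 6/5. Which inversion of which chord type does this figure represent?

6/5 is shorthand for 6/5/3.
Intervals of 6/5/3 above the bass form a seventh chord; the bass is the third, so this is first inversion.

seventh chord, first inversion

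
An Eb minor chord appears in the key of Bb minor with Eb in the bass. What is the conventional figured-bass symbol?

Eb is the root of Eb minor, so the chord is in root position.
A triad in root position is figured 5/3, conventionally abbreviated (no figures — root-position triad).

no figures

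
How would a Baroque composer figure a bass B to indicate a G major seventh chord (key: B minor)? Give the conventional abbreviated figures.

B is the third of G major seventh, so the chord is in first inversion.
A seventh chord in first inversion is figured 6/5/3, conventionally abbreviated 6/5.

6/5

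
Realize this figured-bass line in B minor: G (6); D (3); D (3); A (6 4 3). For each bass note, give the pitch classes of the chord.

G, B, E | D, F#, A | D, F#, A | A, C#, D, F#

G (6/3): G, B, E.
D (5/3): D, F#, A.
D (5/3): D, F#, A.
A (6/4/3): A, C#, D, F#.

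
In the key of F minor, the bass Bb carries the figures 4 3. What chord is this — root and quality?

The figures 4 3 indicate a seventh chord in second inversion.
In second inversion the root lies a fourth above the bass: a fourth above Bb in F minor is Eb.
The chord tones are Bb, Db, Eb, G, giving Eb dominant seventh.

Eb dominant seventh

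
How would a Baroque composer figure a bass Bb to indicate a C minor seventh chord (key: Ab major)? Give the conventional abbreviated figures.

4/2

Bb is the seventh of C minor seventh, so the chord is in third inversion.
A seventh chord in third inversion is figured 6/4/2, conventionally abbreviated 4/2.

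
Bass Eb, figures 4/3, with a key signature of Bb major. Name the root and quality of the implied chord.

The figures 4/3 indicate a seventh chord in second inversion.
In second inversion the root lies a fourth above the bass: a fourth above Eb in Bb major is A.
The chord tones are Eb, G, A, C, giving A half-diminished seventh.

A half-diminished seventh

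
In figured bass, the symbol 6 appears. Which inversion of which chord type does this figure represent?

triad, first inversion

6 is shorthand for 6/3.
Intervals of 6/3 above the bass form a triad; the bass is the third, so this is first inversion.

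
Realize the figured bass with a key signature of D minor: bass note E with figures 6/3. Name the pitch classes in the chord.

A third above E in this key is G.
A sixth above E in this key is C.
Together with the bass E, this spells C major in first inversion.

E, G, C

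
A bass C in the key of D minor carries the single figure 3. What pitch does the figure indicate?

E

Counting 2 letter steps above C lands on E; in D minor, that letter is E.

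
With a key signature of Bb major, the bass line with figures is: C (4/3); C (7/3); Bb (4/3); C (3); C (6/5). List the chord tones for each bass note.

C, Eb, F, A | C, Eb, G, Bb | Bb, D, Eb, G | C, Eb, G | C, Eb, G, A

C (6/4/3): C, Eb, F, A.
C (7/5/3): C, Eb, G, Bb.
Bb (6/4/3): Bb, D, Eb, G.
C (5/3): C, Eb, G.
C (6/5/3): C, Eb, G, A.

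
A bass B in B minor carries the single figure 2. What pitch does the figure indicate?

Counting 1 letter step above B lands on C; in B minor, that letter is C#.

C#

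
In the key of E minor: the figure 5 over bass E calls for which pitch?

Counting 4 letter steps above E lands on B; in E minor, that letter is B.

B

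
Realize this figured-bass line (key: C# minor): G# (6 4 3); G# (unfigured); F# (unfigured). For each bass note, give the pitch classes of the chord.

G#, B, C#, E | G#, B, D# | F#, A, C#

G# (6/4/3): G#, B, C#, E.
G# (5/3): G#, B, D#.
F# (5/3): F#, A, C#.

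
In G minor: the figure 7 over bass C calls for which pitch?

Bb

Counting 6 letter steps above C lands on B; in G minor, that letter is Bb.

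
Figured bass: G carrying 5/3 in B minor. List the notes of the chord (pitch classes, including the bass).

A third above G in this key is B.
A fifth above G in this key is D.
Together with the bass G, this spells G major in root position.

G, B, D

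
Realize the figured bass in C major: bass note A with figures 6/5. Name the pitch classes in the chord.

A, C, E, F

The written figures 6/5 are shorthand for 6/5/3: the 3 is implied.
A third above A in this key is C.
A fifth above A in this key is E.
A sixth above A in this key is F.
Together with the bass A, this spells F major seventh in first inversion.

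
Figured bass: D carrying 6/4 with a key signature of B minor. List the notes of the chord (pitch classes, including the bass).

A fourth above D in this key is G.
A sixth above D in this key is B.
Together with the bass D, this spells G major in second inversion.

D, G, B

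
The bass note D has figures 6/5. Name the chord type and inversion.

6/5 is shorthand for 6/5/3.
Intervals of 6/5/3 above the bass form a seventh chord; the bass is the third, so this is first inversion.

seventh chord, first inversion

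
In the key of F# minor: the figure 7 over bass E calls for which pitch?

D

Counting 6 letter steps above E lands on D; in F# minor, that letter is D.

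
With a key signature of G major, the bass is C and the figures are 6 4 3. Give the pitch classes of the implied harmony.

C, E, F#, A

A third above C in this key is E.
A fourth above C in this key is F#.
A sixth above C in this key is A.
Together with the bass C, this spells F# half-diminished seventh in second inversion.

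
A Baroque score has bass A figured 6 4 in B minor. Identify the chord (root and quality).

The figures 6 4 indicate a triad in second inversion.
In second inversion the root lies a fourth above the bass: a fourth above A in B minor is D.
The chord tones are A, D, F#, giving D major.

D major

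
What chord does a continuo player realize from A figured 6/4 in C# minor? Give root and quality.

D# diminished

The figures 6/4 indicate a triad in second inversion.
In second inversion the root lies a fourth above the bass: a fourth above A in C# minor is D#.
The chord tones are A, D#, F#, giving D# diminished.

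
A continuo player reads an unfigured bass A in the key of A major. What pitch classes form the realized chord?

A, C#, E

An unfigured bass implies 5/3.
A third above A in this key is C#.
A fifth above A in this key is E.
Together with the bass A, this spells A major in root position.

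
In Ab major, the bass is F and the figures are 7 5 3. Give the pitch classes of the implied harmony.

A third above F in this key is Ab.
A fifth above F in this key is C.
A seventh above F in this key is Eb.
Together with the bass F, this spells F minor seventh in root position.

F, Ab, C, Eb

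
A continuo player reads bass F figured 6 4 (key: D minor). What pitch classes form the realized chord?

A fourth above F in this key is Bb.
A sixth above F in this key is D.
Together with the bass F, this spells Bb major in second inversion.

F, Bb, D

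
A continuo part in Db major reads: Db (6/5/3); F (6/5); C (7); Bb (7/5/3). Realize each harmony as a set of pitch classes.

Db (6/5/3): Db, F, Ab, Bb.
F (6/5/3): F, Ab, C, Db.
C (7/5/3): C, Eb, Gb, Bb.
Bb (7/5/3): Bb, Db, F, Ab.

Db, F, Ab, Bb | F, Ab, C, Db | C, Eb, Gb, Bb | Bb, Db, F, Ab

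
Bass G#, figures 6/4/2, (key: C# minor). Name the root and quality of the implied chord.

The figures 6/4/2 indicate a seventh chord in third inversion.
In third inversion the root lies a second above the bass: a second above G# in C# minor is A.
The chord tones are G#, A, C#, E, giving A major seventh.

A major seventh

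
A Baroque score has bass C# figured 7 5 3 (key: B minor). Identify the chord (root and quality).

The figures 7 5 3 indicate a seventh chord in root position.
In root position the bass is the root, so the root is C#.
The chord tones are C#, E, G, B, giving C# half-diminished seventh.

C# half-diminished seventh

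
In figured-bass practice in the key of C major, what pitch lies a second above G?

Counting 1 letter step above G lands on A; in C major, that letter is A.

A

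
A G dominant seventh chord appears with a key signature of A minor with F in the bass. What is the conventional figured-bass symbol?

4/2

F is the seventh of G dominant seventh, so the chord is in third inversion.
A seventh chord in third inversion is figured 6/4/2, conventionally abbreviated 4/2.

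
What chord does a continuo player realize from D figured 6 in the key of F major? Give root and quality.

Bb major

The figures 6 indicate a triad in first inversion.
In first inversion the root lies a sixth above the bass: a sixth above D in F major is Bb.
The chord tones are D, F, Bb, giving Bb major.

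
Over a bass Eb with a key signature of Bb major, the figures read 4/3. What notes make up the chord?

The written figures 4/3 are shorthand for 6/4/3: the 6 is implied.
A third above Eb in this key is G.
A fourth above Eb in this key is A.
A sixth above Eb in this key is C.
Together with the bass Eb, this spells A half-diminished seventh in second inversion.

Eb, G, A, C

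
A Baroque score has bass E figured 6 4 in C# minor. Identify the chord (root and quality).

The figures 6 4 indicate a triad in second inversion.
In second inversion the root lies a fourth above the bass: a fourth above E in C# minor is A.
The chord tones are E, A, C#, giving A major.

A major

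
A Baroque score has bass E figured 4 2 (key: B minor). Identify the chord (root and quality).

F# minor seventh

The figures 4 2 indicate a seventh chord in third inversion.
In third inversion the root lies a second above the bass: a second above E in B minor is F#.
The chord tones are E, F#, A, C#, giving F# minor seventh.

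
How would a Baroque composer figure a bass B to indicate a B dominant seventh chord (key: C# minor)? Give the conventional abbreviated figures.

B is the root of B dominant seventh, so the chord is in root position.
A seventh chord in root position is figured 7/5/3, conventionally abbreviated 7.

7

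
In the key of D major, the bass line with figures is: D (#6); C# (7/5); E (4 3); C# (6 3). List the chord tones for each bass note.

D, F#, B# | C#, E, G, B | E, G, A, C# | C#, E, A

D (#6/3): D, F#, B#.
C# (7/5/3): C#, E, G, B.
E (6/4/3): E, G, A, C#.
C# (6/3): C#, E, A.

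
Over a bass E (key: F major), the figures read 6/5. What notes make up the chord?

The written figures 6/5 are shorthand for 6/5/3: the 3 is implied.
A third above E in this key is G.
A fifth above E in this key is Bb.
A sixth above E in this key is C.
Together with the bass E, this spells C dominant seventh in first inversion.

E, G, Bb, C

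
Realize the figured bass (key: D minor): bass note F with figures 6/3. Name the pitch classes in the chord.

A third above F in this key is A.
A sixth above F in this key is D.
Together with the bass F, this spells D minor in first inversion.

F, A, D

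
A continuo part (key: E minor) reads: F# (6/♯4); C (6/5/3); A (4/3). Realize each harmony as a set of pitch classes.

F#, B#, D | C, E, G, A | A, C, D, F#

F# (6/#4): F#, B#, D.
C (6/5/3): C, E, G, A.
A (6/4/3): A, C, D, F#.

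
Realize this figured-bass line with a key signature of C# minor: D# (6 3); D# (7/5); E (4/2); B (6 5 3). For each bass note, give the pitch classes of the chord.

D#, F#, B | D#, F#, A, C# | E, F#, A, C# | B, D#, F#, G#

D# (6/3): D#, F#, B.
D# (7/5/3): D#, F#, A, C#.
E (6/4/2): E, F#, A, C#.
B (6/5/3): B, D#, F#, G#.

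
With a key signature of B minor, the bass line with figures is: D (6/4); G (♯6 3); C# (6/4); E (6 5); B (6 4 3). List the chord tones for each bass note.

D, G, B | G, B, E# | C#, F#, A | E, G, B, C# | B, D, E, G

D (6/4): D, G, B.
G (#6/3): G, B, E#.
C# (6/4): C#, F#, A.
E (6/5/3): E, G, B, C#.
B (6/4/3): B, D, E, G.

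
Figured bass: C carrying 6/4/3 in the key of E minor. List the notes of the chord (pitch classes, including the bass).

C, E, F#, A

A third above C in this key is E.
A fourth above C in this key is F#.
A sixth above C in this key is A.
Together with the bass C, this spells F# half-diminished seventh in second inversion.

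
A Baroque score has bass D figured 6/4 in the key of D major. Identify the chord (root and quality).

G major

The figures 6/4 indicate a triad in second inversion.
In second inversion the root lies a fourth above the bass: a fourth above D in D major is G.
The chord tones are D, G, B, giving G major.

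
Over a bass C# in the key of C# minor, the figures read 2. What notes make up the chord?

The written figures 2 are shorthand for 6/4/2: the 6/4 are implied.
A second above C# in this key is D#.
A fourth above C# in this key is F#.
A sixth above C# in this key is A.
Together with the bass C#, this spells D# half-diminished seventh in third inversion.

C#, D#, F#, A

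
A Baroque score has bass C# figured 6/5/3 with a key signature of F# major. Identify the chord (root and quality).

The figures 6/5/3 indicate a seventh chord in first inversion.
In first inversion the root lies a sixth above the bass: a sixth above C# in F# major is A#.
The chord tones are C#, E#, G#, A#, giving A# minor seventh.

A# minor seventh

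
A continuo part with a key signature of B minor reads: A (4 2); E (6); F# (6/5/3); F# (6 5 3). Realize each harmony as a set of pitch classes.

A (6/4/2): A, B, D, F#.
E (6/3): E, G, C#.
F# (6/5/3): F#, A, C#, D.
F# (6/5/3): F#, A, C#, D.

A, B, D, F# | E, G, C# | F#, A, C#, D | F#, A, C#, D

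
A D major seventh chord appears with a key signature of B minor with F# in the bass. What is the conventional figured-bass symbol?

F# is the third of D major seventh, so the chord is in first inversion.
A seventh chord in first inversion is figured 6/5/3, conventionally abbreviated 6/5.

6/5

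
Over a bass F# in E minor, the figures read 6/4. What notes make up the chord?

A fourth above F# in this key is B.
A sixth above F# in this key is D.
Together with the bass F#, this spells B minor in second inversion.

F#, B, D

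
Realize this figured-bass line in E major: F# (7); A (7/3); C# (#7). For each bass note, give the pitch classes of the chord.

F# (7/5/3): F#, A, C#, E.
A (7/5/3): A, C#, E, G#.
C# (#7/5/3): C#, E, G#, B#.

F#, A, C#, E | A, C#, E, G# | C#, E, G#, B#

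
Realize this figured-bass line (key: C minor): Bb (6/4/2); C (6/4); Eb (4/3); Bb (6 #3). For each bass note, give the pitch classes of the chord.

Bb (6/4/2): Bb, C, Eb, G.
C (6/4): C, F, Ab.
Eb (6/4/3): Eb, G, Ab, C.
Bb (6/#3): Bb, D#, G.

Bb, C, Eb, G | C, F, Ab | Eb, G, Ab, C | Bb, D#, G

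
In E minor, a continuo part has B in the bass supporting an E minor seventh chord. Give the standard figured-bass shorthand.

B is the fifth of E minor seventh, so the chord is in second inversion.
A seventh chord in second inversion is figured 6/4/3, conventionally abbreviated 4/3.

4/3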